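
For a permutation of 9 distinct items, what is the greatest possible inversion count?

Inversions: 36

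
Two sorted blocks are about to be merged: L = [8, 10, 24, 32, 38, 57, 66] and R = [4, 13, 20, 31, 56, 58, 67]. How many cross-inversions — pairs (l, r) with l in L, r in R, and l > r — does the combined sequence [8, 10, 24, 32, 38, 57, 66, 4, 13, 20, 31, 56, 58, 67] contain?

24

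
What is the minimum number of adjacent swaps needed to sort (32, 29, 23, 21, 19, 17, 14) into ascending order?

21 adjacent swaps

Each adjacent swap fixes exactly one inversion, so the minimum swap count equals the number of inversions.
Count inversions — for each element, later elements that are smaller:
32: 29, 23, 21, 19, 17, 14 → 6
29: 23, 21, 19, 17, 14 → 5
23: 21, 19, 17, 14 → 4
21: 19, 17, 14 → 3
19: 17, 14 → 2
17: 14 → 1
14: none → 0
Total inversions: 6 + 5 + 4 + 3 + 2 + 1 + 0 = 21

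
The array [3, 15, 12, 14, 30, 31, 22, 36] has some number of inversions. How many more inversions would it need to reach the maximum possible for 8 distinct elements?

24

Maximum inversions for 8 distinct elements is C(8, 2) = 8·7/2 = 28.
Current inversions — for each element, count later smaller elements:
3: 0
15: 2
12: 0
14: 0
30: 1
31: 1
22: 0
36: 0
Current total: 0 + 2 + 0 + 0 + 1 + 1 + 0 + 0 = 4
Shortfall: 28 − 4 = 24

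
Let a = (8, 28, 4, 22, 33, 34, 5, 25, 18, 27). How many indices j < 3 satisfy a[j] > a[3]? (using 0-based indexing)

The element at index 3 is 22.
Elements before it: 8, 28, 4
Those larger than 22: 28

1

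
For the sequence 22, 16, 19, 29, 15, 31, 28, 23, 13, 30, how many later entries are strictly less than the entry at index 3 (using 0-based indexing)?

4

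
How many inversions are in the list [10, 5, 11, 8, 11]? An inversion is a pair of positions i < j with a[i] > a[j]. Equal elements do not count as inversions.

Inversion pairs (indices are 1-based):
(1,2): 10 > 5
(1,4): 10 > 8
(3,4): 11 > 8
That's 3 pairs.

3 inversions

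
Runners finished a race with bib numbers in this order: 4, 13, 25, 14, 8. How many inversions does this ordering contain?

4

Inversion pairs (indices are 0-based):
(1,4): 13 > 8
(2,3): 25 > 14
(2,4): 25 > 8
(3,4): 14 > 8
That's 4 pairs.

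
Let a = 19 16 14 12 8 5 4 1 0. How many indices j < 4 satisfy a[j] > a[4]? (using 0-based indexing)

4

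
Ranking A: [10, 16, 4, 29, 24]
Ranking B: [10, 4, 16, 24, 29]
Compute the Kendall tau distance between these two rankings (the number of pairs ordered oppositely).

Assign each item its position (1..5) in the first ordering, then rewrite the second ordering as that position sequence:
positions: 10→1, 16→2, 4→3, 29→4, 24→5
second ordering as positions: [1, 3, 2, 5, 4]
Discordant pairs = inversions in this position sequence.
1: 0
3: 2 → 1
2: 0
5: 4 → 1
4: 0
Total: 0 + 1 + 0 + 1 + 0 = 2

2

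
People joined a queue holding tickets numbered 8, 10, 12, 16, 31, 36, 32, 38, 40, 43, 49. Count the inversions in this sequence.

For each element, count later entries that are smaller:
8 → none → 0
10 → none → 0
12 → none → 0
16 → none → 0
31 → none → 0
36 → 32 → 1
32 → none → 0
38 → none → 0
40 → none → 0
43 → none → 0
49 → none → 0
Sum: 0 + 0 + 0 + 0 + 0 + 1 + 0 + 0 + 0 + 0 + 0 = 1

Out-of-order pairs: 1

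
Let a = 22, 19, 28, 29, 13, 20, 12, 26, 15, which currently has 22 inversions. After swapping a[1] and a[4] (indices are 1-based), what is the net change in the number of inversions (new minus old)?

+3

Positions 1 and 4 hold 22 and 29; after swapping, the array is [29, 19, 28, 22, 13, 20, 12, 26, 15].
Count, for each position, how many later elements it exceeds:
29: 8
19: 3
28: 6
22: 4
13: 1
20: 2
12: 0
26: 1
15: 0
Sum: 8 + 3 + 6 + 4 + 1 + 2 + 0 + 1 + 0 = 25
Change: 25 − 22 = +3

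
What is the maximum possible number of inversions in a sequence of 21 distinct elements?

A reversed (strictly descending) arrangement makes every pair an inversion, giving C(21, 2) inversions.
C(21, 2) = 21·20/2 = 210

Inversions: 210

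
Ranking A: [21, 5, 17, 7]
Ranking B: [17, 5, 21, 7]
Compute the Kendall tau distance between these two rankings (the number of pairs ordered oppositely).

Assign each item its position (1..4) in the first ordering, then rewrite the second ordering as that position sequence:
positions: 21→1, 5→2, 17→3, 7→4
second ordering as positions: [3, 2, 1, 4]
Discordant pairs = inversions in this position sequence.
3: 2, 1 → 2
2: 1 → 1
1: 0
4: 0
Total: 2 + 1 + 0 + 0 = 3

3 discordant pairs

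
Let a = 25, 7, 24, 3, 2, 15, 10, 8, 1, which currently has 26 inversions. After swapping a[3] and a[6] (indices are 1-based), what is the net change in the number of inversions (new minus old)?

Positions 3 and 6 hold 24 and 15; after swapping, the array is [25, 7, 15, 3, 2, 24, 10, 8, 1].
Count, for each position, how many later elements it exceeds:
25 → 7, 15, 3, 2, 24, 10, 8, 1 → 8
7 → 3, 2, 1 → 3
15 → 3, 2, 10, 8, 1 → 5
3 → 2, 1 → 2
2 → 1 → 1
24 → 10, 8, 1 → 3
10 → 8, 1 → 2
8 → 1 → 1
1 → none → 0
Sum: 8 + 3 + 5 + 2 + 1 + 3 + 2 + 1 + 0 = 25
Change: 25 − 26 = -1

-1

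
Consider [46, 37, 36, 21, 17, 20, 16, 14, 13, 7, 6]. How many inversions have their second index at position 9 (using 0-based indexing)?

9

The element at index 9 is 7.
Elements before it: 46, 37, 36, 21, 17, 20, 16, 14, 13
Those larger than 7: 46, 37, 36, 21, 17, 20, 16, 14, 13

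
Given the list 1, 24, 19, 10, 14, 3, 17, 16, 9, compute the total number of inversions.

20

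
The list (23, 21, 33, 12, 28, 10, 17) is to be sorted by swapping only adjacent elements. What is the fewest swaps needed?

The minimum number of adjacent swaps to sort an array equals its inversion count, since every such swap removes exactly one inversion.
Count inversions — for each element, later elements that are smaller:
23: 21, 12, 10, 17 → 4
21: 12, 10, 17 → 3
33: 12, 28, 10, 17 → 4
12: 10 → 1
28: 10, 17 → 2
10: none → 0
17: none → 0
Total inversions: 4 + 3 + 4 + 1 + 2 + 0 + 0 = 14

14 swaps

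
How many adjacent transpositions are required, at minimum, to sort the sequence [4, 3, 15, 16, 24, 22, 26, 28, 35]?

Each adjacent swap fixes exactly one inversion, so the minimum swap count equals the number of inversions.
Count inversions — for each element, later elements that are smaller:
4: 3 → 1
3: none → 0
15: none → 0
16: none → 0
24: 22 → 1
22: none → 0
26: none → 0
28: none → 0
35: none → 0
Total inversions: 1 + 0 + 0 + 0 + 1 + 0 + 0 + 0 + 0 = 2

2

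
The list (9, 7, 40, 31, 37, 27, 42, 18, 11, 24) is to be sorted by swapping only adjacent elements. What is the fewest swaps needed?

22 adjacent swaps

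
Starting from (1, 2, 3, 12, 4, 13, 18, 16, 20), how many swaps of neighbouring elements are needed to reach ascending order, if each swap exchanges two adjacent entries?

2 adjacent swaps

Minimum adjacent swaps = number of inversions (each swap of adjacent out-of-order elements removes one inversion and no swap can remove more).
Count inversions — for each element, later elements that are smaller:
1: none → 0
2: none → 0
3: none → 0
12: 4 → 1
4: none → 0
13: none → 0
18: 16 → 1
16: none → 0
20: none → 0
Total inversions: 0 + 0 + 0 + 1 + 0 + 0 + 1 + 0 + 0 = 2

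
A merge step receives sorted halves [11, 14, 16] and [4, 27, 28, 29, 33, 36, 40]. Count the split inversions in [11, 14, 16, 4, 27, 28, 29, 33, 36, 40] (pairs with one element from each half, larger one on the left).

3 cross-inversions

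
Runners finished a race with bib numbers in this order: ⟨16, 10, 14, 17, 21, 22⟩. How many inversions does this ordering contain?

2 inversions

Out-of-order index pairs (1-indexed):
(1,2): 16 > 10
(1,3): 16 > 14
That's 2 pairs.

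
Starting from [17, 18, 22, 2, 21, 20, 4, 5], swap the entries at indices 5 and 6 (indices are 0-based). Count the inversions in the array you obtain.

15 inversions

Positions 5 and 6 hold 20 and 4; after swapping, the array is [17, 18, 22, 2, 21, 4, 20, 5].
Sweep left to right; for each value list the smaller values that follow it:
17: 3
18: 3
22: 5
2: 0
21: 3
4: 0
20: 1
5: 0
Sum: 3 + 3 + 5 + 0 + 3 + 0 + 1 + 0 = 15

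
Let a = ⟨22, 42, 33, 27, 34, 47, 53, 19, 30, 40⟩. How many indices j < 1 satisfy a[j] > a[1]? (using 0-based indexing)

The element at index 1 is 42.
Elements before it: 22
None of them are larger than 42.

0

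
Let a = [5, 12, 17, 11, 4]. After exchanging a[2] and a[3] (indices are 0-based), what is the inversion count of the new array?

Positions 2 and 3 hold 17 and 11; after swapping, the array is [5, 12, 11, 17, 4].
Count, for each position, how many later elements it exceeds:
5 → 4 → 1
12 → 11, 4 → 2
11 → 4 → 1
17 → 4 → 1
4 → none → 0
Sum: 1 + 2 + 1 + 1 + 0 = 5

5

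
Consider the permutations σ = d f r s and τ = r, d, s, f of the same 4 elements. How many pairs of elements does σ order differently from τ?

3 discordant pairs

Assign each item its position (1..4) in the first ordering, then rewrite the second ordering as that position sequence:
positions: d→1, f→2, r→3, s→4
second ordering as positions: [3, 1, 4, 2]
Discordant pairs = inversions in this position sequence.
3: 1, 2 → 2
1: 0
4: 2 → 1
2: 0
Total: 2 + 0 + 1 + 0 = 3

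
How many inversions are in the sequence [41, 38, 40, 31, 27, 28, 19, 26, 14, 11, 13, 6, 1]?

Element-by-element contributions:
41 → 38, 40, 31, 27, 28, 19, 26, 14, 11, 13, 6, 1 → 12
38 → 31, 27, 28, 19, 26, 14, 11, 13, 6, 1 → 10
40 → 31, 27, 28, 19, 26, 14, 11, 13, 6, 1 → 10
31 → 27, 28, 19, 26, 14, 11, 13, 6, 1 → 9
27 → 19, 26, 14, 11, 13, 6, 1 → 7
28 → 19, 26, 14, 11, 13, 6, 1 → 7
19 → 14, 11, 13, 6, 1 → 5
26 → 14, 11, 13, 6, 1 → 5
14 → 11, 13, 6, 1 → 4
11 → 6, 1 → 2
13 → 6, 1 → 2
6 → 1 → 1
1 → none → 0
Sum: 12 + 10 + 10 + 9 + 7 + 7 + 5 + 5 + 4 + 2 + 2 + 1 + 0 = 74

74 out-of-order pairs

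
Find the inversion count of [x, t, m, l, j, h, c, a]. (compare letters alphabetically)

Sweep left to right; for each value list the smaller values that follow it:
x → t, m, l, j, h, c, a → 7
t → m, l, j, h, c, a → 6
m → l, j, h, c, a → 5
l → j, h, c, a → 4
j → h, c, a → 3
h → c, a → 2
c → a → 1
a → none → 0
Sum: 7 + 6 + 5 + 4 + 3 + 2 + 1 + 0 = 28

28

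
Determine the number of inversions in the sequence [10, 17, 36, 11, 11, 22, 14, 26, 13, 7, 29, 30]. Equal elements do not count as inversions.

25 out-of-order pairs

For each element, count later entries that are smaller:
10 → 7 → 1
17 → 11, 11, 14, 13, 7 → 5
36 → 11, 11, 22, 14, 26, 13, 7, 29, 30 → 9
11 → 7 → 1
11 → 7 → 1
22 → 14, 13, 7 → 3
14 → 13, 7 → 2
26 → 13, 7 → 2
13 → 7 → 1
7 → none → 0
29 → none → 0
30 → none → 0
Sum: 1 + 5 + 9 + 1 + 1 + 3 + 2 + 2 + 1 + 0 + 0 + 0 = 25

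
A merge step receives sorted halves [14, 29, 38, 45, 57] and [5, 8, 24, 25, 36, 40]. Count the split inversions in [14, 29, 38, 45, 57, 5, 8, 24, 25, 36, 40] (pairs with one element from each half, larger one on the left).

Take each right-half value and tally the left-half values above it:
r = 5: 14, 29, 38, 45, 57 → 5
r = 8: 14, 29, 38, 45, 57 → 5
r = 24: 29, 38, 45, 57 → 4
r = 25: 29, 38, 45, 57 → 4
r = 36: 38, 45, 57 → 3
r = 40: 45, 57 → 2
Cross-inversions: 5 + 5 + 4 + 4 + 3 + 2 = 23

There are 23 cross-inversions.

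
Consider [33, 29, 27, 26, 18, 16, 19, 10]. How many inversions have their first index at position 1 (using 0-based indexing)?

6

The element at index 1 is 29.
Elements after it: 27, 26, 18, 16, 19, 10
Those smaller than 29: 27, 26, 18, 16, 19, 10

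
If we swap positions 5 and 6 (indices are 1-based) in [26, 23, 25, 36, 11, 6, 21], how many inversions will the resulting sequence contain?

14

Positions 5 and 6 hold 11 and 6; after swapping, the array is [26, 23, 25, 36, 6, 11, 21].
For each element, count later entries that are smaller:
26 → 23, 25, 6, 11, 21 → 5
23 → 6, 11, 21 → 3
25 → 6, 11, 21 → 3
36 → 6, 11, 21 → 3
6 → none → 0
11 → none → 0
21 → none → 0
Sum: 5 + 3 + 3 + 3 + 0 + 0 + 0 = 14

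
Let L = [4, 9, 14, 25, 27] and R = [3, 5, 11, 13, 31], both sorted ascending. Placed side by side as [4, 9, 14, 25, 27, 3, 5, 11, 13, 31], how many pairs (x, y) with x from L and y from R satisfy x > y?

Count, for every r in R, how many entries of L exceed r:
r = 3: 4, 9, 14, 25, 27 → 5
r = 5: 9, 14, 25, 27 → 4
r = 11: 14, 25, 27 → 3
r = 13: 14, 25, 27 → 3
r = 31: none → 0
Cross-inversions: 5 + 4 + 3 + 3 + 0 = 15

There are 15 split inversions.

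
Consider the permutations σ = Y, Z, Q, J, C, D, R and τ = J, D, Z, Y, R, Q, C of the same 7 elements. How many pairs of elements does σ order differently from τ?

Discordant pairs: 10

Assign each item its position (1..7) in the first ordering, then rewrite the second ordering as that position sequence:
positions: Y→1, Z→2, Q→3, J→4, C→5, D→6, R→7
second ordering as positions: [4, 6, 2, 1, 7, 3, 5]
Discordant pairs = inversions in this position sequence.
4: 2, 1, 3 → 3
6: 2, 1, 3, 5 → 4
2: 1 → 1
1: 0
7: 3, 5 → 2
3: 0
5: 0
Total: 3 + 4 + 1 + 0 + 2 + 0 + 0 = 10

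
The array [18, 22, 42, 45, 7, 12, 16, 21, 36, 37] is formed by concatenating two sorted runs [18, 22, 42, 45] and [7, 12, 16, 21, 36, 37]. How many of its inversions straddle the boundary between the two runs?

19

For each element r of the right run, count left-run elements greater than r:
r = 7: 18, 22, 42, 45 → 4
r = 12: 18, 22, 42, 45 → 4
r = 16: 18, 22, 42, 45 → 4
r = 21: 22, 42, 45 → 3
r = 36: 42, 45 → 2
r = 37: 42, 45 → 2
Cross-inversions: 4 + 4 + 4 + 3 + 2 + 2 = 19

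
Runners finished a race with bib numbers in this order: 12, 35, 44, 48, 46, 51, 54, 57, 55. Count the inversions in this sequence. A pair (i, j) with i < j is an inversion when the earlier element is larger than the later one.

2 inversions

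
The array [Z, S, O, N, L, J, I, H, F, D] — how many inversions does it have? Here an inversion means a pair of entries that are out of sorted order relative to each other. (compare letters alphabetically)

45

Element-by-element contributions:
Z: 9
S: 8
O: 7
N: 6
L: 5
J: 4
I: 3
H: 2
F: 1
D: 0
Sum: 9 + 8 + 7 + 6 + 5 + 4 + 3 + 2 + 1 + 0 = 45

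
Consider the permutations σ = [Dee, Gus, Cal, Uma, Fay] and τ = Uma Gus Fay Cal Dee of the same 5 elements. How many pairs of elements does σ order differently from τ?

Assign each item its position (1..5) in the first ordering, then rewrite the second ordering as that position sequence:
positions: Dee→1, Gus→2, Cal→3, Uma→4, Fay→5
second ordering as positions: [4, 2, 5, 3, 1]
Discordant pairs = inversions in this position sequence.
4: 2, 3, 1 → 3
2: 1 → 1
5: 3, 1 → 2
3: 1 → 1
1: 0
Total: 3 + 1 + 2 + 1 + 0 = 7

7 discordant pairs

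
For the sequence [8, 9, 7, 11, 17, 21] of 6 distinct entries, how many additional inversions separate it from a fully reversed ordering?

13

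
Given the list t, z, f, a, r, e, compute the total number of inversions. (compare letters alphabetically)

Count, for each position, how many later elements it exceeds:
t → f, a, r, e → 4
z → f, a, r, e → 4
f → a, e → 2
a → none → 0
r → e → 1
e → none → 0
Sum: 4 + 4 + 2 + 0 + 1 + 0 = 11

There are 11 inversions.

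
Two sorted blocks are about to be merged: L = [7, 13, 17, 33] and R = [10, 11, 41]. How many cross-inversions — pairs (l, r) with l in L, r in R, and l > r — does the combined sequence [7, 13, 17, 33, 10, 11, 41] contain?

Split inversions: 6

Count, for every r in R, how many entries of L exceed r:
r = 10: 13, 17, 33 → 3
r = 11: 13, 17, 33 → 3
r = 41: none → 0
Cross-inversions: 3 + 3 + 0 = 6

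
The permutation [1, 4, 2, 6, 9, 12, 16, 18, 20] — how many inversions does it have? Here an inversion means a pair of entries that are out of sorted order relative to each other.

Sweep left to right; for each value list the smaller values that follow it:
1: 0
4: 1
2: 0
6: 0
9: 0
12: 0
16: 0
18: 0
20: 0
Sum: 0 + 1 + 0 + 0 + 0 + 0 + 0 + 0 + 0 = 1

1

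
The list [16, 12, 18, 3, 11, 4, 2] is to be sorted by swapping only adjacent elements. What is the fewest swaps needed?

17

The minimum number of adjacent swaps to sort an array equals its inversion count, since every such swap removes exactly one inversion.
Count inversions — for each element, later elements that are smaller:
16: 12, 3, 11, 4, 2 → 5
12: 3, 11, 4, 2 → 4
18: 3, 11, 4, 2 → 4
3: 2 → 1
11: 4, 2 → 2
4: 2 → 1
2: none → 0
Total inversions: 5 + 4 + 4 + 1 + 2 + 1 + 0 = 17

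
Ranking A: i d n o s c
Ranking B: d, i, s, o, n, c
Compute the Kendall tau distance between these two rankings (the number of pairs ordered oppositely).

Assign each item its position (1..6) in the first ordering, then rewrite the second ordering as that position sequence:
positions: i→1, d→2, n→3, o→4, s→5, c→6
second ordering as positions: [2, 1, 5, 4, 3, 6]
Discordant pairs = inversions in this position sequence.
2: 1 → 1
1: 0
5: 4, 3 → 2
4: 3 → 1
3: 0
6: 0
Total: 1 + 0 + 2 + 1 + 0 + 0 = 4

There are 4 discordant pairs.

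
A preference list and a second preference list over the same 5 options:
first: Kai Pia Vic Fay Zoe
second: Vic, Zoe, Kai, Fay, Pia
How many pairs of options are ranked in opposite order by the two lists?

Assign each item its position (1..5) in the first ordering, then rewrite the second ordering as that position sequence:
positions: Kai→1, Pia→2, Vic→3, Fay→4, Zoe→5
second ordering as positions: [3, 5, 1, 4, 2]
Discordant pairs = inversions in this position sequence.
3: 1, 2 → 2
5: 1, 4, 2 → 3
1: 0
4: 2 → 1
2: 0
Total: 2 + 3 + 0 + 1 + 0 = 6

6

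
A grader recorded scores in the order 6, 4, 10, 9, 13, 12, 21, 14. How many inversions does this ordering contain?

Element-by-element contributions:
6: 1
4: 0
10: 1
9: 0
13: 1
12: 0
21: 1
14: 0
Sum: 1 + 0 + 1 + 0 + 1 + 0 + 1 + 0 = 4

4 inversions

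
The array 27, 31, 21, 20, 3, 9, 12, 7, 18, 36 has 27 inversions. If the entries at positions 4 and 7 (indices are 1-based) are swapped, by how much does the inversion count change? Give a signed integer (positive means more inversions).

Positions 4 and 7 hold 20 and 12; after swapping, the array is [27, 31, 21, 12, 3, 9, 20, 7, 18, 36].
Element-by-element contributions:
27: 7
31: 7
21: 6
12: 3
3: 0
9: 1
20: 2
7: 0
18: 0
36: 0
Sum: 7 + 7 + 6 + 3 + 0 + 1 + 2 + 0 + 0 + 0 = 26
Change: 26 − 27 = -1

-1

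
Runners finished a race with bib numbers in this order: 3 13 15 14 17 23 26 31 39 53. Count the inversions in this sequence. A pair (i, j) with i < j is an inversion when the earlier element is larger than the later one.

1

Element-by-element contributions:
3 → none → 0
13 → none → 0
15 → 14 → 1
14 → none → 0
17 → none → 0
23 → none → 0
26 → none → 0
31 → none → 0
39 → none → 0
53 → none → 0
Sum: 0 + 0 + 1 + 0 + 0 + 0 + 0 + 0 + 0 + 0 = 1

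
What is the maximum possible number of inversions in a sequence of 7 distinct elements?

21 inversions

A reversed (strictly descending) arrangement makes every pair an inversion, giving C(7, 2) inversions.
C(7, 2) = 7·6/2 = 21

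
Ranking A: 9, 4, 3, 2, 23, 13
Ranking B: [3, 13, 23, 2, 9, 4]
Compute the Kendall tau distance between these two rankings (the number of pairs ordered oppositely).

11 discordant pairs

Assign each item its position (1..6) in the first ordering, then rewrite the second ordering as that position sequence:
positions: 9→1, 4→2, 3→3, 2→4, 23→5, 13→6
second ordering as positions: [3, 6, 5, 4, 1, 2]
Discordant pairs = inversions in this position sequence.
3: 1, 2 → 2
6: 5, 4, 1, 2 → 4
5: 4, 1, 2 → 3
4: 1, 2 → 2
1: 0
2: 0
Total: 2 + 4 + 3 + 2 + 0 + 0 = 11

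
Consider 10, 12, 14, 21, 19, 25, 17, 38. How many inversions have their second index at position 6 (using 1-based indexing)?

The element at index 6 is 25.
Elements before it: 10, 12, 14, 21, 19
None of them are larger than 25.

0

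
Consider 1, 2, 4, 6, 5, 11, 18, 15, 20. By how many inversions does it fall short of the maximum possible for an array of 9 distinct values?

Maximum inversions for 9 distinct elements is C(9, 2) = 9·8/2 = 36.
Current inversions — for each element, count later smaller elements:
1: 0
2: 0
4: 0
6: 1
5: 0
11: 0
18: 1
15: 0
20: 0
Current total: 0 + 0 + 0 + 1 + 0 + 0 + 1 + 0 + 0 = 2
Shortfall: 36 − 2 = 34

34 inversions short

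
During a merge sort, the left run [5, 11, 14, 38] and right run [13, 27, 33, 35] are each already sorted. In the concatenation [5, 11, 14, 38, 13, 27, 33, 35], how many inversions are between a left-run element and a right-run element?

5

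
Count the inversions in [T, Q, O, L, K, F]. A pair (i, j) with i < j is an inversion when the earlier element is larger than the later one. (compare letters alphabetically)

For each element, count later entries that are smaller:
T → Q, O, L, K, F → 5
Q → O, L, K, F → 4
O → L, K, F → 3
L → K, F → 2
K → F → 1
F → none → 0
Sum: 5 + 4 + 3 + 2 + 1 + 0 = 15

15 inversions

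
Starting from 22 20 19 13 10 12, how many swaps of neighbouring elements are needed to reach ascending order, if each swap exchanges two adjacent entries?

14

Minimum adjacent swaps = number of inversions (each swap of adjacent out-of-order elements removes one inversion and no swap can remove more).
Count inversions — for each element, later elements that are smaller:
22: 20, 19, 13, 10, 12 → 5
20: 19, 13, 10, 12 → 4
19: 13, 10, 12 → 3
13: 10, 12 → 2
10: none → 0
12: none → 0
Total inversions: 5 + 4 + 3 + 2 + 0 + 0 = 14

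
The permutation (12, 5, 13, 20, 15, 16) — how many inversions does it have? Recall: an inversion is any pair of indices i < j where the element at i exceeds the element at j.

3 inversions

Out-of-order index pairs (0-indexed):
(0,1): 12 > 5
(3,4): 20 > 15
(3,5): 20 > 16
That's 3 pairs.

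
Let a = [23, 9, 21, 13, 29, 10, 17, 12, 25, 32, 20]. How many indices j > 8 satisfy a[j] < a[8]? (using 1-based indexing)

0

The element at index 8 is 12.
Elements after it: 25, 32, 20
None of them are smaller than 12.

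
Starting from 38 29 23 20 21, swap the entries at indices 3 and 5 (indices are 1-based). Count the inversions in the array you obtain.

Positions 3 and 5 hold 23 and 21; after swapping, the array is [38, 29, 21, 20, 23].
Count, for each position, how many later elements it exceeds:
38: 4
29: 3
21: 1
20: 0
23: 0
Sum: 4 + 3 + 1 + 0 + 0 = 8

Inversions: 8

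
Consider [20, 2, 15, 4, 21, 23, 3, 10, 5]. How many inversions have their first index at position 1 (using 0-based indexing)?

0 such elements

The element at index 1 is 2.
Elements after it: 15, 4, 21, 23, 3, 10, 5
None of them are smaller than 2.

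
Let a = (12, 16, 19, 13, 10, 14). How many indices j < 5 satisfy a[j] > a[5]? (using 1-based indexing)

4

The element at index 5 is 10.
Elements before it: 12, 16, 19, 13
Those larger than 10: 12, 16, 19, 13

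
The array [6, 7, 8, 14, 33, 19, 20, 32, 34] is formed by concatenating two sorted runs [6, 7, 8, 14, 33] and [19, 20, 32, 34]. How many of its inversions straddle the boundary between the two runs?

For each element r of the right run, count left-run elements greater than r:
r = 19: 33 → 1
r = 20: 33 → 1
r = 32: 33 → 1
r = 34: none → 0
Cross-inversions: 1 + 1 + 1 + 0 = 3

3 cross-inversions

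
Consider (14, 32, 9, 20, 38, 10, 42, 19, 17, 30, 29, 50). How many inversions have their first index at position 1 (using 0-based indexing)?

The element at index 1 is 32.
Elements after it: 9, 20, 38, 10, 42, 19, 17, 30, 29, 50
Those smaller than 32: 9, 20, 10, 19, 17, 30, 29

7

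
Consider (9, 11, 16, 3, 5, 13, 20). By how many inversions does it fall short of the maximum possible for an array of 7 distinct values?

Maximum inversions for 7 distinct elements is C(7, 2) = 7·6/2 = 21.
Current inversions — for each element, count later smaller elements:
9: 2
11: 2
16: 3
3: 0
5: 0
13: 0
20: 0
Current total: 2 + 2 + 3 + 0 + 0 + 0 + 0 = 7
Shortfall: 21 − 7 = 14

14 inversions short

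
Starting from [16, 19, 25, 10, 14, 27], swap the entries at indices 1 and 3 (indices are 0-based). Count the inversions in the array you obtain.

5

Positions 1 and 3 hold 19 and 10; after swapping, the array is [16, 10, 25, 19, 14, 27].
Element-by-element contributions:
16: 2
10: 0
25: 2
19: 1
14: 0
27: 0
Sum: 2 + 0 + 2 + 1 + 0 + 0 = 5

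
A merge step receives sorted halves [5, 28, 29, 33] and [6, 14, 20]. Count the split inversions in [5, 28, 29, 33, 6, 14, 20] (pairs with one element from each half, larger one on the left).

Split inversions: 9

Count, for every r in R, how many entries of L exceed r:
r = 6: 28, 29, 33 → 3
r = 14: 28, 29, 33 → 3
r = 20: 28, 29, 33 → 3
Cross-inversions: 3 + 3 + 3 = 9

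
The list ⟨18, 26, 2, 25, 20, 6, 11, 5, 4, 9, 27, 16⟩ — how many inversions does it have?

Inversions: 36

Count, for each position, how many later elements it exceeds:
18 → 2, 6, 11, 5, 4, 9, 16 → 7
26 → 2, 25, 20, 6, 11, 5, 4, 9, 16 → 9
2 → none → 0
25 → 20, 6, 11, 5, 4, 9, 16 → 7
20 → 6, 11, 5, 4, 9, 16 → 6
6 → 5, 4 → 2
11 → 5, 4, 9 → 3
5 → 4 → 1
4 → none → 0
9 → none → 0
27 → 16 → 1
16 → none → 0
Sum: 7 + 9 + 0 + 7 + 6 + 2 + 3 + 1 + 0 + 0 + 1 + 0 = 36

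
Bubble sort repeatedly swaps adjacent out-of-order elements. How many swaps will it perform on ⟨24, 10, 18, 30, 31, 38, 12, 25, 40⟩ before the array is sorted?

10 swaps

The minimum number of adjacent swaps to sort an array equals its inversion count, since every such swap removes exactly one inversion.
Count inversions — for each element, later elements that are smaller:
24: 10, 18, 12 → 3
10: none → 0
18: 12 → 1
30: 12, 25 → 2
31: 12, 25 → 2
38: 12, 25 → 2
12: none → 0
25: none → 0
40: none → 0
Total inversions: 3 + 0 + 1 + 2 + 2 + 2 + 0 + 0 + 0 = 10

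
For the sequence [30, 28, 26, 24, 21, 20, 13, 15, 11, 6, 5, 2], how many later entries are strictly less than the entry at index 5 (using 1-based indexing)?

The element at index 5 is 21.
Elements after it: 20, 13, 15, 11, 6, 5, 2
Those smaller than 21: 20, 13, 15, 11, 6, 5, 2

7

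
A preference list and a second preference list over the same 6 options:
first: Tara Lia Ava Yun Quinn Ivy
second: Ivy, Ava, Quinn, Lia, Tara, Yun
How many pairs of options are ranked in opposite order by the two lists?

Assign each item its position (1..6) in the first ordering, then rewrite the second ordering as that position sequence:
positions: Tara→1, Lia→2, Ava→3, Yun→4, Quinn→5, Ivy→6
second ordering as positions: [6, 3, 5, 2, 1, 4]
Discordant pairs = inversions in this position sequence.
6: 3, 5, 2, 1, 4 → 5
3: 2, 1 → 2
5: 2, 1, 4 → 3
2: 1 → 1
1: 0
4: 0
Total: 5 + 2 + 3 + 1 + 0 + 0 = 11

Pairs: 11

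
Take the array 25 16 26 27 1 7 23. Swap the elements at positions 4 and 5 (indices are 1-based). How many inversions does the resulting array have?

Positions 4 and 5 hold 27 and 1; after swapping, the array is [25, 16, 26, 1, 27, 7, 23].
Element-by-element contributions:
25: 4
16: 2
26: 3
1: 0
27: 2
7: 0
23: 0
Sum: 4 + 2 + 3 + 0 + 2 + 0 + 0 = 11

11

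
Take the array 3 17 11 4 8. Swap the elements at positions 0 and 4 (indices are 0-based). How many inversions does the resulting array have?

8

Positions 0 and 4 hold 3 and 8; after swapping, the array is [8, 17, 11, 4, 3].
Count, for each position, how many later elements it exceeds:
8 → 4, 3 → 2
17 → 11, 4, 3 → 3
11 → 4, 3 → 2
4 → 3 → 1
3 → none → 0
Sum: 2 + 3 + 2 + 1 + 0 = 8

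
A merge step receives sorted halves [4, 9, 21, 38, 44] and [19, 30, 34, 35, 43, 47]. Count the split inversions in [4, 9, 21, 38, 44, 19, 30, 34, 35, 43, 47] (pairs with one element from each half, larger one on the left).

10

Take each right-half value and tally the left-half values above it:
r = 19: 21, 38, 44 → 3
r = 30: 38, 44 → 2
r = 34: 38, 44 → 2
r = 35: 38, 44 → 2
r = 43: 44 → 1
r = 47: none → 0
Cross-inversions: 3 + 2 + 2 + 2 + 1 + 0 = 10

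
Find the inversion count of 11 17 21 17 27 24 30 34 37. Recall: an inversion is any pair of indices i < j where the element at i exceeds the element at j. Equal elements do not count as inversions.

2

Element-by-element contributions:
11 → none → 0
17 → none → 0
21 → 17 → 1
17 → none → 0
27 → 24 → 1
24 → none → 0
30 → none → 0
34 → none → 0
37 → none → 0
Sum: 0 + 0 + 1 + 0 + 1 + 0 + 0 + 0 + 0 = 2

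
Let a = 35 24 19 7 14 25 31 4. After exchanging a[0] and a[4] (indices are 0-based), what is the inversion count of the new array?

Inversions: 13

Positions 0 and 4 hold 35 and 14; after swapping, the array is [14, 24, 19, 7, 35, 25, 31, 4].
Sweep left to right; for each value list the smaller values that follow it:
14: 2
24: 3
19: 2
7: 1
35: 3
25: 1
31: 1
4: 0
Sum: 2 + 3 + 2 + 1 + 3 + 1 + 1 + 0 = 13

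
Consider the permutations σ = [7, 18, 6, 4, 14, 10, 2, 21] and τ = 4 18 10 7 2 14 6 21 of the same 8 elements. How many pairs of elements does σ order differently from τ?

Assign each item its position (1..8) in the first ordering, then rewrite the second ordering as that position sequence:
positions: 7→1, 18→2, 6→3, 4→4, 14→5, 10→6, 2→7, 21→8
second ordering as positions: [4, 2, 6, 1, 7, 5, 3, 8]
Discordant pairs = inversions in this position sequence.
4: 2, 1, 3 → 3
2: 1 → 1
6: 1, 5, 3 → 3
1: 0
7: 5, 3 → 2
5: 3 → 1
3: 0
8: 0
Total: 3 + 1 + 3 + 0 + 2 + 1 + 0 + 0 = 10

10 discordant pairs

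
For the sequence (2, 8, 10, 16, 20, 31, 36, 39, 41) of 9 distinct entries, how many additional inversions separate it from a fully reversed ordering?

36 inversions short

Maximum inversions for 9 distinct elements is C(9, 2) = 9·8/2 = 36.
Current inversions — for each element, count later smaller elements:
2: 0
8: 0
10: 0
16: 0
20: 0
31: 0
36: 0
39: 0
41: 0
Current total: 0 + 0 + 0 + 0 + 0 + 0 + 0 + 0 + 0 = 0
Shortfall: 36 − 0 = 36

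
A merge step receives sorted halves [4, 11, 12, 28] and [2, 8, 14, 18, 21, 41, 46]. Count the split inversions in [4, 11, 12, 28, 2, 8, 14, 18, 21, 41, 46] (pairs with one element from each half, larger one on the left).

10

Count, for every r in R, how many entries of L exceed r:
r = 2: 4, 11, 12, 28 → 4
r = 8: 11, 12, 28 → 3
r = 14: 28 → 1
r = 18: 28 → 1
r = 21: 28 → 1
r = 41: none → 0
r = 46: none → 0
Cross-inversions: 4 + 3 + 1 + 1 + 1 + 0 + 0 = 10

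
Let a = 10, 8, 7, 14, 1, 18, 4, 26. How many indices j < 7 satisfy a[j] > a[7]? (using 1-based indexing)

5 such elements

The element at index 7 is 4.
Elements before it: 10, 8, 7, 14, 1, 18
Those larger than 4: 10, 8, 7, 14, 18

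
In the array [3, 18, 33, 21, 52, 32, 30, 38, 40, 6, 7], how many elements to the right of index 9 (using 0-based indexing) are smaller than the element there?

0

The element at index 9 is 6.
Elements after it: 7
None of them are smaller than 6.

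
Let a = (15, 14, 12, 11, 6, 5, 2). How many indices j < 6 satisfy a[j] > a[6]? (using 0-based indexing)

6

The element at index 6 is 2.
Elements before it: 15, 14, 12, 11, 6, 5
Those larger than 2: 15, 14, 12, 11, 6, 5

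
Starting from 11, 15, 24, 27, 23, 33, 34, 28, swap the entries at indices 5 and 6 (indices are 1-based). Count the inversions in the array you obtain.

There are 5 inversions.

Positions 5 and 6 hold 23 and 33; after swapping, the array is [11, 15, 24, 27, 33, 23, 34, 28].
Count, for each position, how many later elements it exceeds:
11 → none → 0
15 → none → 0
24 → 23 → 1
27 → 23 → 1
33 → 23, 28 → 2
23 → none → 0
34 → 28 → 1
28 → none → 0
Sum: 0 + 0 + 1 + 1 + 2 + 0 + 1 + 0 = 5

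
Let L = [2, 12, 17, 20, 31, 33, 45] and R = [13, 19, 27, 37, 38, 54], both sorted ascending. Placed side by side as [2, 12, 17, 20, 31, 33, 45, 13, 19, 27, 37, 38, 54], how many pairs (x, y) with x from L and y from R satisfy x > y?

14

Count, for every r in R, how many entries of L exceed r:
r = 13: 17, 20, 31, 33, 45 → 5
r = 19: 20, 31, 33, 45 → 4
r = 27: 31, 33, 45 → 3
r = 37: 45 → 1
r = 38: 45 → 1
r = 54: none → 0
Cross-inversions: 5 + 4 + 3 + 1 + 1 + 0 = 14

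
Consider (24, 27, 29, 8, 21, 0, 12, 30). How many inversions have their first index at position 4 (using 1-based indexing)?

The element at index 4 is 8.
Elements after it: 21, 0, 12, 30
Those smaller than 8: 0

1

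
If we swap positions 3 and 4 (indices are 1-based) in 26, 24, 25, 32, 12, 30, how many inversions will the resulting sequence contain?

8

Positions 3 and 4 hold 25 and 32; after swapping, the array is [26, 24, 32, 25, 12, 30].
Sweep left to right; for each value list the smaller values that follow it:
26 → 24, 25, 12 → 3
24 → 12 → 1
32 → 25, 12, 30 → 3
25 → 12 → 1
12 → none → 0
30 → none → 0
Sum: 3 + 1 + 3 + 1 + 0 + 0 = 8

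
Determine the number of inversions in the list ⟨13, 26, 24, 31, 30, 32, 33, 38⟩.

2 out-of-order pairs

Count, for each position, how many later elements it exceeds:
13 → none → 0
26 → 24 → 1
24 → none → 0
31 → 30 → 1
30 → none → 0
32 → none → 0
33 → none → 0
38 → none → 0
Sum: 0 + 1 + 0 + 1 + 0 + 0 + 0 + 0 = 2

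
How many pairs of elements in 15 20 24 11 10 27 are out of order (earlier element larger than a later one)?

7

Inversion pairs (indices are 1-based):
(1,4): 15 > 11
(1,5): 15 > 10
(2,4): 20 > 11
(2,5): 20 > 10
(3,4): 24 > 11
(3,5): 24 > 10
(4,5): 11 > 10
That's 7 pairs.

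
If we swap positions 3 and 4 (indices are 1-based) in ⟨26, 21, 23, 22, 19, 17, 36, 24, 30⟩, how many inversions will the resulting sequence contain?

Inversions: 15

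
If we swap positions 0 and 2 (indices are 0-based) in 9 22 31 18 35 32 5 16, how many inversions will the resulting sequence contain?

17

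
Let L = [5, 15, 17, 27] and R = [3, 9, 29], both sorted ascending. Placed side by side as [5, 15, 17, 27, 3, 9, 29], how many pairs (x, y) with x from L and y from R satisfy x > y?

Count, for every r in R, how many entries of L exceed r:
r = 3: 5, 15, 17, 27 → 4
r = 9: 15, 17, 27 → 3
r = 29: none → 0
Cross-inversions: 4 + 3 + 0 = 7

Cross-inversions: 7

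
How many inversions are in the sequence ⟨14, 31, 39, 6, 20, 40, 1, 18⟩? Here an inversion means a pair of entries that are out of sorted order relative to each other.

Element-by-element contributions:
14: 2
31: 4
39: 4
6: 1
20: 2
40: 2
1: 0
18: 0
Sum: 2 + 4 + 4 + 1 + 2 + 2 + 0 + 0 = 15

Out-of-order pairs: 15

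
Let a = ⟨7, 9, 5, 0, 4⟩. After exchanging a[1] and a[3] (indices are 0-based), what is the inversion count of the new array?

There are 5 inversions.

Positions 1 and 3 hold 9 and 0; after swapping, the array is [7, 0, 5, 9, 4].
Sweep left to right; for each value list the smaller values that follow it:
7: 3
0: 0
5: 1
9: 1
4: 0
Sum: 3 + 0 + 1 + 1 + 0 = 5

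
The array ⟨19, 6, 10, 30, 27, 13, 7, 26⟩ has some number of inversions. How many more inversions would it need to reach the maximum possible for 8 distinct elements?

Maximum inversions for 8 distinct elements is C(8, 2) = 8·7/2 = 28.
Current inversions — for each element, count later smaller elements:
19: 4
6: 0
10: 1
30: 4
27: 3
13: 1
7: 0
26: 0
Current total: 4 + 0 + 1 + 4 + 3 + 1 + 0 + 0 = 13
Shortfall: 28 − 13 = 15

15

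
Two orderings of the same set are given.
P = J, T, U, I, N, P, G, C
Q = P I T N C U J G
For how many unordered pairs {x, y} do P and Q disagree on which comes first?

Disagreeing pairs: 15

Assign each item its position (1..8) in the first ordering, then rewrite the second ordering as that position sequence:
positions: J→1, T→2, U→3, I→4, N→5, P→6, G→7, C→8
second ordering as positions: [6, 4, 2, 5, 8, 3, 1, 7]
Discordant pairs = inversions in this position sequence.
6: 4, 2, 5, 3, 1 → 5
4: 2, 3, 1 → 3
2: 1 → 1
5: 3, 1 → 2
8: 3, 1, 7 → 3
3: 1 → 1
1: 0
7: 0
Total: 5 + 3 + 1 + 2 + 3 + 1 + 0 + 0 = 15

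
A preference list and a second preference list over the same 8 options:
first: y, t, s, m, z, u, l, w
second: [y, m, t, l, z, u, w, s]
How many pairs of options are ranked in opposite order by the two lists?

8

Assign each item its position (1..8) in the first ordering, then rewrite the second ordering as that position sequence:
positions: y→1, t→2, s→3, m→4, z→5, u→6, l→7, w→8
second ordering as positions: [1, 4, 2, 7, 5, 6, 8, 3]
Discordant pairs = inversions in this position sequence.
1: 0
4: 2, 3 → 2
2: 0
7: 5, 6, 3 → 3
5: 3 → 1
6: 3 → 1
8: 3 → 1
3: 0
Total: 0 + 2 + 0 + 3 + 1 + 1 + 1 + 0 = 8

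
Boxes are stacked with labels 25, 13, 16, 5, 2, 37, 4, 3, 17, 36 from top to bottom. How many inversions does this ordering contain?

Sweep left to right; for each value list the smaller values that follow it:
25: 7
13: 4
16: 4
5: 3
2: 0
37: 4
4: 1
3: 0
17: 0
36: 0
Sum: 7 + 4 + 4 + 3 + 0 + 4 + 1 + 0 + 0 + 0 = 23

Inversions: 23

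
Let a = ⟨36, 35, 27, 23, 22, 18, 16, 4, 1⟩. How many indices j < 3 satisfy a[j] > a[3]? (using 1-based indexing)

The element at index 3 is 27.
Elements before it: 36, 35
Those larger than 27: 36, 35

2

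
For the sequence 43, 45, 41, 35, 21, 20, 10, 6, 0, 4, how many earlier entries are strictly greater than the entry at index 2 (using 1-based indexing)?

The element at index 2 is 45.
Elements before it: 43
None of them are larger than 45.

0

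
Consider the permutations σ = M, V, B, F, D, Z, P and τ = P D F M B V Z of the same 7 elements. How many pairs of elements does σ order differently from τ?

14

Assign each item its position (1..7) in the first ordering, then rewrite the second ordering as that position sequence:
positions: M→1, V→2, B→3, F→4, D→5, Z→6, P→7
second ordering as positions: [7, 5, 4, 1, 3, 2, 6]
Discordant pairs = inversions in this position sequence.
7: 5, 4, 1, 3, 2, 6 → 6
5: 4, 1, 3, 2 → 4
4: 1, 3, 2 → 3
1: 0
3: 2 → 1
2: 0
6: 0
Total: 6 + 4 + 3 + 0 + 1 + 0 + 0 = 14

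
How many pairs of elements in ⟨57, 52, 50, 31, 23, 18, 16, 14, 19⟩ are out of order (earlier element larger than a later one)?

33

Sweep left to right; for each value list the smaller values that follow it:
57: 8
52: 7
50: 6
31: 5
23: 4
18: 2
16: 1
14: 0
19: 0
Sum: 8 + 7 + 6 + 5 + 4 + 2 + 1 + 0 + 0 = 33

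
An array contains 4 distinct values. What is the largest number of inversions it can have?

6

The maximum occurs when the array is in strictly decreasing order: every one of the C(4, 2) pairs is inverted.
C(4, 2) = 4·3/2 = 6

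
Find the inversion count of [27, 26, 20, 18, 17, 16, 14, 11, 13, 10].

There are 44 inversions.

For each element, count later entries that are smaller:
27 → 26, 20, 18, 17, 16, 14, 11, 13, 10 → 9
26 → 20, 18, 17, 16, 14, 11, 13, 10 → 8
20 → 18, 17, 16, 14, 11, 13, 10 → 7
18 → 17, 16, 14, 11, 13, 10 → 6
17 → 16, 14, 11, 13, 10 → 5
16 → 14, 11, 13, 10 → 4
14 → 11, 13, 10 → 3
11 → 10 → 1
13 → 10 → 1
10 → none → 0
Sum: 9 + 8 + 7 + 6 + 5 + 4 + 3 + 1 + 1 + 0 = 44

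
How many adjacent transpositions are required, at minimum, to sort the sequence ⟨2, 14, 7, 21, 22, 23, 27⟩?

1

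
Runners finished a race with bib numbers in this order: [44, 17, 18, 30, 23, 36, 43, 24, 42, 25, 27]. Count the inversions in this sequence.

Count, for each position, how many later elements it exceeds:
44 → 17, 18, 30, 23, 36, 43, 24, 42, 25, 27 → 10
17 → none → 0
18 → none → 0
30 → 23, 24, 25, 27 → 4
23 → none → 0
36 → 24, 25, 27 → 3
43 → 24, 42, 25, 27 → 4
24 → none → 0
42 → 25, 27 → 2
25 → none → 0
27 → none → 0
Sum: 10 + 0 + 0 + 4 + 0 + 3 + 4 + 0 + 2 + 0 + 0 = 23

23 inversions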